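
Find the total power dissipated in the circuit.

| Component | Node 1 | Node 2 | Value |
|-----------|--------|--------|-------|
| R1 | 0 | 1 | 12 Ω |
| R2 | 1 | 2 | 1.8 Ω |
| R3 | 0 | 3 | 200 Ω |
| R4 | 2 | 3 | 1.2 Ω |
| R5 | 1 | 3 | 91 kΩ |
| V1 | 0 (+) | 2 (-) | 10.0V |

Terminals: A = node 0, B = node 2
Nodal analysis, taking node 2 as the 0 V reference.
Source V1 fixes V_0 = 10 V.
KCL at each unknown node (sum of currents leaving = 0; resistances in Ω):
  Node 1: (V_1 - 10)/12 + (V_1 - 0)/1.8 + (V_1 - V_3)/91000 = 0
  Node 3: (V_3 - 10)/200 + (V_3 - 0)/1.2 + (V_3 - V_1)/91000 = 0
Collecting terms (coefficients in siemens):
  0.6389·V_1 - 0.00001099·V_3 = 0.8333
  0.8383·V_3 - 0.00001099·V_1 = 0.05
Determinant D = (0.6389)(0.8383) - (-0.00001099)(-0.00001099) = 0.5356
V_1 = [(0.8333)(0.8383) - (-0.00001099)(0.05)]/D = 1.304 V
V_3 = [(0.6389)(0.05) - (0.8333)(-0.00001099)]/D = 0.05966 V
Power in each resistor, P = (ΔV)²/R:
  P_R1 = (10 - 1.304)²/12 = 6.301 W
  P_R2 = (1.304 - 0)²/1.8 = 0.9451 W
  P_R3 = (10 - 0.05966)²/200 = 0.4941 W
  P_R4 = (0 - 0.05966)²/1.2 = 0.002966 W
  P_R5 = (1.304 - 0.05966)²/91000 = 0.00001702 W
P_total = P_R1 + P_R2 + P_R3 + P_R4 + P_R5 = 7.743 W

Final answer: 7.743 W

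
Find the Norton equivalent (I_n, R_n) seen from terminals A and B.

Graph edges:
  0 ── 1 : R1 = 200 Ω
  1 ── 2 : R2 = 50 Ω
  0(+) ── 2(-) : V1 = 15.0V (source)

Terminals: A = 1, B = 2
Find the Thévenin equivalent first; then I_n = V_th/R_th and R_n = R_th.
Step 1 — V_th is the open-circuit voltage V_A - V_B (nothing connected across the terminals).
Nodal analysis, taking node 2 as the 0 V reference.
Source V1 fixes V_0 = 15 V.
KCL at each unknown node (sum of currents leaving = 0; resistances in Ω):
  Node 1: (V_1 - 15)/200 + (V_1 - 0)/50 = 0
Collecting terms: 0.025 × V_1 = 0.075  =>  V_1 = 3 V
V_th = V_1 - V_2 = 3 - 0 = 3 V
Step 2 — R_th: zero the source — replace V1 by a short circuit (node 2 merges into node 0) — and find the resistance seen between A (node 1) and B (node 0).
Reduce the network between node 1 (A) and node 0 (B) by series/parallel combination:
  Rp1 = R1 ‖ R2 (parallel, both between nodes 0 and 1) = 1/(1/200 + 1/50) = 40 Ω
R_th = 40 Ω
I_n = V_th/R_th = 3/40 = 0.075 A, and R_n = R_th = 40 Ω

Final answer: I_n = 0.075 A, R_n = 40 Ω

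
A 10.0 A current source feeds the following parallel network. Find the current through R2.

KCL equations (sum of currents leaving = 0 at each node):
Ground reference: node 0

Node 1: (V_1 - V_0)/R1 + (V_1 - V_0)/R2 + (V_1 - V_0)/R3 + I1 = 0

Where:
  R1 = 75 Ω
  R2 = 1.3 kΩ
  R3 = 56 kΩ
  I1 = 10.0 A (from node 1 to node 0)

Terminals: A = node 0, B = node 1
All resistors sit directly between nodes 0 and 1, so they are in parallel and share one voltage V; the full source current 10 A splits among them.
1/R_par = 1/75 + 1/1300 + 1/56000 = 0.01412 S  =>  R_par = 70.82 Ω
V = I × R_par = 10 × 70.82 = 708.2 V
I_R2 = V/R2 = 708.2/1300 = 0.5448 A

Final answer: 0.5448 A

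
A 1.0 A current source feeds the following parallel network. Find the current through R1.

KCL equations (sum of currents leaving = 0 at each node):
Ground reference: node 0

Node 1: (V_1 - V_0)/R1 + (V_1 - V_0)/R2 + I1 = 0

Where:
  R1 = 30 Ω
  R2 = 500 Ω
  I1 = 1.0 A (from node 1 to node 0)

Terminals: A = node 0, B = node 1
All resistors sit directly between nodes 0 and 1, so they are in parallel and share one voltage V; the full source current 1 A splits among them.
1/R_par = 1/30 + 1/500 = 0.03533 S  =>  R_par = 28.3 Ω
V = I × R_par = 1 × 28.3 = 28.3 V
I_R1 = V/R1 = 28.3/30 = 0.9434 A

Final answer: 0.9434 A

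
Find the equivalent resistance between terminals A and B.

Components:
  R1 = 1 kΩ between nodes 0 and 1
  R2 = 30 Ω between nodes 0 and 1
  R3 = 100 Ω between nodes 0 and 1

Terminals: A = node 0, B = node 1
Reduce the network between node 0 (A) and node 1 (B) by series/parallel combination:
  Rp1 = R1 ‖ R2 ‖ R3 (parallel, all between nodes 0 and 1) = 1/(1/1000 + 1/30 + 1/100) = 22.56 Ω
R_eq = 22.56 Ω

Final answer: 22.56 Ω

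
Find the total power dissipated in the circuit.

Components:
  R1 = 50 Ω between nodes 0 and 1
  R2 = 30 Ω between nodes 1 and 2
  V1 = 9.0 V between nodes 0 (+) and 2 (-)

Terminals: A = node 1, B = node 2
Nodal analysis, taking node 2 as the 0 V reference.
Source V1 fixes V_0 = 9 V.
KCL at each unknown node (sum of currents leaving = 0; resistances in Ω):
  Node 1: (V_1 - 9)/50 + (V_1 - 0)/30 = 0
Collecting terms: 0.05333 × V_1 = 0.18  =>  V_1 = 3.375 V
Power in each resistor, P = (ΔV)²/R:
  P_R1 = (9 - 3.375)²/50 = 0.6328 W
  P_R2 = (3.375 - 0)²/30 = 0.3797 W
P_total = P_R1 + P_R2 = 1.012 W

Final answer: 1.012 W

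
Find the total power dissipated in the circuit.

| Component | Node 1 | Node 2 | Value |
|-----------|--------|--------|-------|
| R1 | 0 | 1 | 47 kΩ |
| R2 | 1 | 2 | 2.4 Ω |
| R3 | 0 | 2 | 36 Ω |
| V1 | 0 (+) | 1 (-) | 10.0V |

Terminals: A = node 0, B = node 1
Nodal analysis, taking node 1 as the 0 V reference.
Source V1 fixes V_0 = 10 V.
KCL at each unknown node (sum of currents leaving = 0; resistances in Ω):
  Node 2: (V_2 - 0)/2.4 + (V_2 - 10)/36 = 0
Collecting terms: 0.4444 × V_2 = 0.2778  =>  V_2 = 0.625 V
Power in each resistor, P = (ΔV)²/R:
  P_R1 = (10 - 0)²/47000 = 0.002128 W
  P_R2 = (0 - 0.625)²/2.4 = 0.1628 W
  P_R3 = (10 - 0.625)²/36 = 2.441 W
P_total = P_R1 + P_R2 + P_R3 = 2.606 W

Final answer: 2.606 W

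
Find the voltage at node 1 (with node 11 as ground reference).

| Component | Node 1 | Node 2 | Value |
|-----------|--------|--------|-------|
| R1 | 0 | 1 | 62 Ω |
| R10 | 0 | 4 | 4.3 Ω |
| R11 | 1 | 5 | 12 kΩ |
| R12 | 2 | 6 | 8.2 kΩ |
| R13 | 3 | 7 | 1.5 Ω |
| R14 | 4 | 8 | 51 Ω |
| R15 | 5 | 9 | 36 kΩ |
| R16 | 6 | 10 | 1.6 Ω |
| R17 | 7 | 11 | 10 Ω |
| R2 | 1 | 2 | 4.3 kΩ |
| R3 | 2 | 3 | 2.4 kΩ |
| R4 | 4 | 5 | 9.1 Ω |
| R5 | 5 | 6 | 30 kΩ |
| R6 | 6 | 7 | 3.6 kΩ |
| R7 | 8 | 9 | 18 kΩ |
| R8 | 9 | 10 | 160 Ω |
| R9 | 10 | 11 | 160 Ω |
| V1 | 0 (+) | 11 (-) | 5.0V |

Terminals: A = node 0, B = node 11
Nodal analysis, taking node 11 as the 0 V reference.
Source V1 fixes V_0 = 5 V.
KCL at each unknown node (sum of currents leaving = 0; resistances in Ω):
  Node 1: (V_1 - 5)/62 + (V_1 - V_2)/4300 + (V_1 - V_5)/12000 = 0
  Node 2: (V_2 - V_1)/4300 + (V_2 - V_3)/2400 + (V_2 - V_6)/8200 = 0
  Node 3: (V_3 - V_2)/2400 + (V_3 - V_7)/1.5 = 0
  Node 4: (V_4 - V_5)/9.1 + (V_4 - 5)/4.3 + (V_4 - V_8)/51 = 0
  Node 5: (V_5 - V_4)/9.1 + (V_5 - V_6)/30000 + (V_5 - V_1)/12000 + (V_5 - V_9)/36000 = 0
  Node 6: (V_6 - V_5)/30000 + (V_6 - V_7)/3600 + (V_6 - V_2)/8200 + (V_6 - V_10)/1.6 = 0
  Node 7: (V_7 - V_6)/3600 + (V_7 - V_3)/1.5 + (V_7 - 0)/10 = 0
  Node 8: (V_8 - V_9)/18000 + (V_8 - V_4)/51 = 0
  Node 9: (V_9 - V_8)/18000 + (V_9 - V_10)/160 + (V_9 - V_5)/36000 = 0
  Node 10: (V_10 - V_9)/160 + (V_10 - 0)/160 + (V_10 - V_6)/1.6 = 0
Collecting terms (coefficients in siemens):
  0.01644·V_1 - 0.0002326·V_2 - 0.00008333·V_5 = 0.08065
  0.0007712·V_2 - 0.0002326·V_1 - 0.0004167·V_3 - 0.000122·V_6 = 0
  0.6671·V_3 - 0.0004167·V_2 - 0.6667·V_7 = 0
  0.3621·V_4 - 0.1099·V_5 - 0.01961·V_8 = 1.163
  0.11·V_5 - 0.00008333·V_1 - 0.1099·V_4 - 0.00003333·V_6 - 0.00002778·V_9 = 0
  0.6254·V_6 - 0.000122·V_2 - 0.00003333·V_5 - 0.0002778·V_7 - 0.625·V_10 = 0
  0.7669·V_7 - 0.6667·V_3 - 0.0002778·V_6 = 0
  0.01966·V_8 - 0.01961·V_4 - 0.00005556·V_9 = 0
  0.006333·V_9 - 0.00002778·V_5 - 0.00005556·V_8 - 0.00625·V_10 = 0
  0.6375·V_10 - 0.625·V_6 - 0.00625·V_9 = 0
Solving these 10 simultaneous equations (Gaussian elimination) gives:
  V_1 = 4.951 V, V_2 = 1.515 V, V_3 = 0.007519 V, V_4 = 4.998 V
  V_5 = 4.995 V, V_6 = 0.1133 V, V_7 = 0.006577 V, V_8 = 4.984 V
  V_9 = 0.1769 V, V_10 = 0.1128 V
The requested potential is V_1 = 4.951 V.

Final answer: V_1 = 4.951 V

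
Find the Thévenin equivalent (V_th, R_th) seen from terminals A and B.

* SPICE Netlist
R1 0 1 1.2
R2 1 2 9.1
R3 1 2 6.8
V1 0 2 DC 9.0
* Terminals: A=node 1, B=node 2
Step 1 — V_th is the open-circuit voltage V_A - V_B (nothing connected across the terminals).
Nodal analysis, taking node 2 as the 0 V reference.
Source V1 fixes V_0 = 9 V.
KCL at each unknown node (sum of currents leaving = 0; resistances in Ω):
  Node 1: (V_1 - 9)/1.2 + (V_1 - 0)/9.1 + (V_1 - 0)/6.8 = 0
Collecting terms: 1.09 × V_1 = 7.5  =>  V_1 = 6.879 V
V_th = V_1 - V_2 = 6.879 - 0 = 6.879 V
Step 2 — R_th: zero the source — replace V1 by a short circuit (node 2 merges into node 0) — and find the resistance seen between A (node 1) and B (node 0).
Reduce the network between node 1 (A) and node 0 (B) by series/parallel combination:
  Rp1 = R1 ‖ R2 ‖ R3 (parallel, all between nodes 0 and 1) = 1/(1/1.2 + 1/9.1 + 1/6.8) = 0.9172 Ω
R_th = 0.9172 Ω

Final answer: V_th = 6.879 V, R_th = 0.9172 Ω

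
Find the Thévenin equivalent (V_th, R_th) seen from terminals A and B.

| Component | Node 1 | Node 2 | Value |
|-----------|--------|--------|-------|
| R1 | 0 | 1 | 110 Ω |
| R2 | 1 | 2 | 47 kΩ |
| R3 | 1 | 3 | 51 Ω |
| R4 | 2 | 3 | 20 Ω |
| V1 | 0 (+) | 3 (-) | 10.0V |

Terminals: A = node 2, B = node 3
Step 1 — V_th is the open-circuit voltage V_A - V_B (nothing connected across the terminals).
Nodal analysis, taking node 3 as the 0 V reference.
Source V1 fixes V_0 = 10 V.
KCL at each unknown node (sum of currents leaving = 0; resistances in Ω):
  Node 1: (V_1 - 10)/110 + (V_1 - V_2)/47000 + (V_1 - 0)/51 = 0
  Node 2: (V_2 - V_1)/47000 + (V_2 - 0)/20 = 0
Collecting terms (coefficients in siemens):
  0.02872·V_1 - 0.00002128·V_2 = 0.09091
  0.05002·V_2 - 0.00002128·V_1 = 0
Determinant D = (0.02872)(0.05002) - (-0.00002128)(-0.00002128) = 0.001437
V_1 = [(0.09091)(0.05002) - (-0.00002128)(0)]/D = 3.165 V
V_2 = [(0.02872)(0) - (0.09091)(-0.00002128)]/D = 0.001346 V
V_th = V_2 - V_3 = 0.001346 - 0 = 0.001346 V
Step 2 — R_th: zero the source — replace V1 by a short circuit (node 3 merges into node 0) — and find the resistance seen between A (node 2) and B (node 0).
Reduce the network between node 2 (A) and node 0 (B) by series/parallel combination:
  Rp1 = R1 ‖ R3 (parallel, both between nodes 0 and 1) = 1/(1/110 + 1/51) = 34.84 Ω
  Rs1 = R2 + Rp1 (series, joined only at node 1) = 47000 + 34.84 = 47030 Ω
  Rp2 = R4 ‖ Rs1 (parallel, both between nodes 0 and 2) = 1/(1/20 + 1/47030) = 19.99 Ω
R_th = 19.99 Ω

Final answer: V_th = 0.001346 V, R_th = 19.99 Ω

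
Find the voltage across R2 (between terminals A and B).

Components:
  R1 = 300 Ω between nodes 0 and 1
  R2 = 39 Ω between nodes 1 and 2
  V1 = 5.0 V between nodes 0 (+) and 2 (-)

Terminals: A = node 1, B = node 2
R1 and R2 are in series across V1 (node 0 → node 1 → node 2), and the output A–B is taken across R2, so this is a voltage divider.
Series current: I = V1/(R1 + R2) = 5/(300 + 39) = 5/339 = 0.01475 A
V_R2 = I × R2 = V1 × R2/(R1 + R2) = 5 × 39/339 = 0.5752 V

Final answer: 0.5752 V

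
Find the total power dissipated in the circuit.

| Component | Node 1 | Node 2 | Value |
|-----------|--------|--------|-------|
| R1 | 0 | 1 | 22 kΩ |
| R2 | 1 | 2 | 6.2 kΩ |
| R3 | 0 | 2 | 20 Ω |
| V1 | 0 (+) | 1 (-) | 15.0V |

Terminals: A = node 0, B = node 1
Nodal analysis, taking node 1 as the 0 V reference.
Source V1 fixes V_0 = 15 V.
KCL at each unknown node (sum of currents leaving = 0; resistances in Ω):
  Node 2: (V_2 - 0)/6200 + (V_2 - 15)/20 = 0
Collecting terms: 0.05016 × V_2 = 0.75  =>  V_2 = 14.95 V
Power in each resistor, P = (ΔV)²/R:
  P_R1 = (15 - 0)²/22000 = 0.01023 W
  P_R2 = (0 - 14.95)²/6200 = 0.03606 W
  P_R3 = (15 - 14.95)²/20 = 0.0001163 W
P_total = P_R1 + P_R2 + P_R3 = 0.0464 W

Final answer: 0.0464 W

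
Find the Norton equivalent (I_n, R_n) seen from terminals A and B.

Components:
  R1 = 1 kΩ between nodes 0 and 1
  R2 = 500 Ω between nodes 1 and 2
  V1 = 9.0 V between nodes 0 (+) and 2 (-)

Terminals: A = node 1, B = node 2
Find the Thévenin equivalent first; then I_n = V_th/R_th and R_n = R_th.
Step 1 — V_th is the open-circuit voltage V_A - V_B (nothing connected across the terminals).
Nodal analysis, taking node 2 as the 0 V reference.
Source V1 fixes V_0 = 9 V.
KCL at each unknown node (sum of currents leaving = 0; resistances in Ω):
  Node 1: (V_1 - 9)/1000 + (V_1 - 0)/500 = 0
Collecting terms: 0.003 × V_1 = 0.009  =>  V_1 = 3 V
V_th = V_1 - V_2 = 3 - 0 = 3 V
Step 2 — R_th: zero the source — replace V1 by a short circuit (node 2 merges into node 0) — and find the resistance seen between A (node 1) and B (node 0).
Reduce the network between node 1 (A) and node 0 (B) by series/parallel combination:
  Rp1 = R1 ‖ R2 (parallel, both between nodes 0 and 1) = 1/(1/1000 + 1/500) = 333.3 Ω
R_th = 333.3 Ω
I_n = V_th/R_th = 3/333.3 = 0.009 A, and R_n = R_th = 333.3 Ω

Final answer: I_n = 0.009 A, R_n = 333.3 Ω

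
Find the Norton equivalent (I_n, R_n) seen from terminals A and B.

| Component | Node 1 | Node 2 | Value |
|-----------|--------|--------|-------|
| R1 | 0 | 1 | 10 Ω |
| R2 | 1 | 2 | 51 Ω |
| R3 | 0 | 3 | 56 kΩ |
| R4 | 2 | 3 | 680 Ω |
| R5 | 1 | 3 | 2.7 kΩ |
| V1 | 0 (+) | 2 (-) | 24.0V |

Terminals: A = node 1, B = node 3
Find the Thévenin equivalent first; then I_n = V_th/R_th and R_n = R_th.
Step 1 — V_th is the open-circuit voltage V_A - V_B (nothing connected across the terminals).
Nodal analysis, taking node 2 as the 0 V reference.
Source V1 fixes V_0 = 24 V.
KCL at each unknown node (sum of currents leaving = 0; resistances in Ω):
  Node 1: (V_1 - 24)/10 + (V_1 - 0)/51 + (V_1 - V_3)/2700 = 0
  Node 3: (V_3 - 24)/56000 + (V_3 - 0)/680 + (V_3 - V_1)/2700 = 0
Collecting terms (coefficients in siemens):
  0.12·V_1 - 0.0003704·V_3 = 2.4
  0.001859·V_3 - 0.0003704·V_1 = 0.0004286
Determinant D = (0.12)(0.001859) - (-0.0003704)(-0.0003704) = 0.0002229
V_1 = [(2.4)(0.001859) - (-0.0003704)(0.0004286)]/D = 20.02 V
V_3 = [(0.12)(0.0004286) - (2.4)(-0.0003704)]/D = 4.219 V
V_th = V_1 - V_3 = 20.02 - 4.219 = 15.8 V
Step 2 — R_th: zero the source — replace V1 by a short circuit (node 2 merges into node 0) — and find the resistance seen between A (node 1) and B (node 3).
Reduce the network between node 1 (A) and node 3 (B) by series/parallel combination:
  Rp1 = R1 ‖ R2 (parallel, both between nodes 0 and 1) = 1/(1/10 + 1/51) = 8.361 Ω
  Rp2 = R3 ‖ R4 (parallel, both between nodes 0 and 3) = 1/(1/56000 + 1/680) = 671.8 Ω
  Rs1 = Rp1 + Rp2 (series, joined only at node 0) = 8.361 + 671.8 = 680.2 Ω
  Rp3 = R5 ‖ Rs1 (parallel, both between nodes 1 and 3) = 1/(1/2700 + 1/680.2) = 543.3 Ω
R_th = 543.3 Ω
I_n = V_th/R_th = 15.8/543.3 = 0.02908 A, and R_n = R_th = 543.3 Ω

Final answer: I_n = 0.02908 A, R_n = 543.3 Ω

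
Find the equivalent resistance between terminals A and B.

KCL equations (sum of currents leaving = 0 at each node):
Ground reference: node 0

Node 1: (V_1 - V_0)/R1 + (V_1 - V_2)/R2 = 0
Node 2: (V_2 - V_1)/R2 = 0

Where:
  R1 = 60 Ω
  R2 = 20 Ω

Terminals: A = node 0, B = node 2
Reduce the network between node 0 (A) and node 2 (B) by series/parallel combination:
  Rs1 = R1 + R2 (series, joined only at node 1) = 60 + 20 = 80 Ω
R_eq = 80 Ω

Final answer: 80 Ω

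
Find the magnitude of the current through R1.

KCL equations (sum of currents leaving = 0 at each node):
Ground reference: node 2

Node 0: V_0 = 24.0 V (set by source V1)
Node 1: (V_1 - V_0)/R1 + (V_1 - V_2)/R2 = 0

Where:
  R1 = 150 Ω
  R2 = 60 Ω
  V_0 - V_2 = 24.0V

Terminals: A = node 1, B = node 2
Nodal analysis, taking node 2 as the 0 V reference.
Source V1 fixes V_0 = 24 V.
KCL at each unknown node (sum of currents leaving = 0; resistances in Ω):
  Node 1: (V_1 - 24)/150 + (V_1 - 0)/60 = 0
Collecting terms: 0.02333 × V_1 = 0.16  =>  V_1 = 6.857 V
I_R1 = (V_0 - V_1)/R1 = (24 - 6.857)/150 = 0.1143 A
|I_R1| = 0.1143 A

Final answer: |I_R1| = 0.1143 A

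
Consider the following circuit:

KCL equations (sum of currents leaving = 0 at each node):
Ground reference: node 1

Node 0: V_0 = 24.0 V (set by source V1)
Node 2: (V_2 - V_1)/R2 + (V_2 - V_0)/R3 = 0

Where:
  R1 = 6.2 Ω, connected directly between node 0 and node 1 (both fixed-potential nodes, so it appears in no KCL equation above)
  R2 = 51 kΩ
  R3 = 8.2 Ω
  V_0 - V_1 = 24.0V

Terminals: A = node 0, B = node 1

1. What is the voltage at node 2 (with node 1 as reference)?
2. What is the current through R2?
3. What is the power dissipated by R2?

Nodal analysis, taking node 1 as the 0 V reference.
Source V1 fixes V_0 = 24 V.
KCL at each unknown node (sum of currents leaving = 0; resistances in Ω):
  Node 2: (V_2 - 0)/51000 + (V_2 - 24)/8.2 = 0
Collecting terms: 0.122 × V_2 = 2.927  =>  V_2 = 24 V
Part 1:
  Read off the nodal solution: V_2 = 24 V
Part 2:
  I_R2 = (V_1 - V_2)/R2 = (0 - 24)/51000 = -0.0004705 A
  Magnitude: I_R2 = 0.0004705 A
Part 3:
  I_R2 = (V_1 - V_2)/R2 = (0 - 24)/51000 = -0.0004705 A
  P_R2 = I_R2² × R2 = (-0.0004705)² × 51000 = 0.01129 W

Final answers:
1. V_2 = 24 V
2. I_R2 = 0.0004705 A
3. P_R2 = 0.01129 W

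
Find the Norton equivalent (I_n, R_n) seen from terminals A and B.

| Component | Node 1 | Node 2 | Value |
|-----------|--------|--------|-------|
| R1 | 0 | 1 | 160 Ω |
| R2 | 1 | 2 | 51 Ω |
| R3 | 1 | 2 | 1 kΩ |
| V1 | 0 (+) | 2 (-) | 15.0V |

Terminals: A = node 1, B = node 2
Find the Thévenin equivalent first; then I_n = V_th/R_th and R_n = R_th.
Step 1 — V_th is the open-circuit voltage V_A - V_B (nothing connected across the terminals).
Nodal analysis, taking node 2 as the 0 V reference.
Source V1 fixes V_0 = 15 V.
KCL at each unknown node (sum of currents leaving = 0; resistances in Ω):
  Node 1: (V_1 - 15)/160 + (V_1 - 0)/51 + (V_1 - 0)/1000 = 0
Collecting terms: 0.02686 × V_1 = 0.09375  =>  V_1 = 3.491 V
V_th = V_1 - V_2 = 3.491 - 0 = 3.491 V
Step 2 — R_th: zero the source — replace V1 by a short circuit (node 2 merges into node 0) — and find the resistance seen between A (node 1) and B (node 0).
Reduce the network between node 1 (A) and node 0 (B) by series/parallel combination:
  Rp1 = R1 ‖ R2 ‖ R3 (parallel, all between nodes 0 and 1) = 1/(1/160 + 1/51 + 1/1000) = 37.23 Ω
R_th = 37.23 Ω
I_n = V_th/R_th = 3.491/37.23 = 0.09375 A, and R_n = R_th = 37.23 Ω

Final answer: I_n = 0.09375 A, R_n = 37.23 Ω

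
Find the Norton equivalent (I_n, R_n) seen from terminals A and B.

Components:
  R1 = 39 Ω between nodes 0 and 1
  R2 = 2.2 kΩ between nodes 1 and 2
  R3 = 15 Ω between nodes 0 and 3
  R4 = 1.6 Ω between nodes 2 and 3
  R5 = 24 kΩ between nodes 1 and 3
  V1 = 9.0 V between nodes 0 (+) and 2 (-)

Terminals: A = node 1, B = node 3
Find the Thévenin equivalent first; then I_n = V_th/R_th and R_n = R_th.
Step 1 — V_th is the open-circuit voltage V_A - V_B (nothing connected across the terminals).
Nodal analysis, taking node 2 as the 0 V reference.
Source V1 fixes V_0 = 9 V.
KCL at each unknown node (sum of currents leaving = 0; resistances in Ω):
  Node 1: (V_1 - 9)/39 + (V_1 - 0)/2200 + (V_1 - V_3)/24000 = 0
  Node 3: (V_3 - 9)/15 + (V_3 - 0)/1.6 + (V_3 - V_1)/24000 = 0
Collecting terms (coefficients in siemens):
  0.02614·V_1 - 0.00004167·V_3 = 0.2308
  0.6917·V_3 - 0.00004167·V_1 = 0.6
Determinant D = (0.02614)(0.6917) - (-0.00004167)(-0.00004167) = 0.01808
V_1 = [(0.2308)(0.6917) - (-0.00004167)(0.6)]/D = 8.831 V
V_3 = [(0.02614)(0.6) - (0.2308)(-0.00004167)]/D = 0.8679 V
V_th = V_1 - V_3 = 8.831 - 0.8679 = 7.963 V
Step 2 — R_th: zero the source — replace V1 by a short circuit (node 2 merges into node 0) — and find the resistance seen between A (node 1) and B (node 3).
Reduce the network between node 1 (A) and node 3 (B) by series/parallel combination:
  Rp1 = R1 ‖ R2 (parallel, both between nodes 0 and 1) = 1/(1/39 + 1/2200) = 38.32 Ω
  Rp2 = R3 ‖ R4 (parallel, both between nodes 0 and 3) = 1/(1/15 + 1/1.6) = 1.446 Ω
  Rs1 = Rp1 + Rp2 (series, joined only at node 0) = 38.32 + 1.446 = 39.77 Ω
  Rp3 = R5 ‖ Rs1 (parallel, both between nodes 1 and 3) = 1/(1/24000 + 1/39.77) = 39.7 Ω
R_th = 39.7 Ω
I_n = V_th/R_th = 7.963/39.7 = 0.2006 A, and R_n = R_th = 39.7 Ω

Final answer: I_n = 0.2006 A, R_n = 39.7 Ω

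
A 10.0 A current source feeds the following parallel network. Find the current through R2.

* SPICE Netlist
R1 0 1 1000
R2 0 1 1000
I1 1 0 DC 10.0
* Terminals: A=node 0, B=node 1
All resistors sit directly between nodes 0 and 1, so they are in parallel and share one voltage V; the full source current 10 A splits among them.
1/R_par = 1/1000 + 1/1000 = 0.002 S  =>  R_par = 500 Ω
V = I × R_par = 10 × 500 = 5000 V
I_R2 = V/R2 = 5000/1000 = 5 A

Final answer: 5 A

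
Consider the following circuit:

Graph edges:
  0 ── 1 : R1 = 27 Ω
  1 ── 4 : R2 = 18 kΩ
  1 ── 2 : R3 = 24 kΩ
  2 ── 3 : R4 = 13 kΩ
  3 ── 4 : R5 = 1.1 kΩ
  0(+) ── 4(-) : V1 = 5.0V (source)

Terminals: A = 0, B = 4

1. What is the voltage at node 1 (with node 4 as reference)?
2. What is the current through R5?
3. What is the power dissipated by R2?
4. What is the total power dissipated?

Nodal analysis, taking node 4 as the 0 V reference.
Source V1 fixes V_0 = 5 V.
KCL at each unknown node (sum of currents leaving = 0; resistances in Ω):
  Node 1: (V_1 - 5)/27 + (V_1 - 0)/18000 + (V_1 - V_2)/24000 = 0
  Node 2: (V_2 - V_1)/24000 + (V_2 - V_3)/13000 = 0
  Node 3: (V_3 - V_2)/13000 + (V_3 - 0)/1100 = 0
Collecting terms (coefficients in siemens):
  0.03713·V_1 - 0.00004167·V_2 = 0.1852
  0.0001186·V_2 - 0.00004167·V_1 - 0.00007692·V_3 = 0
  0.000986·V_3 - 0.00007692·V_2 = 0
Solving these 3 simultaneous equations (Gaussian elimination) gives:
  V_1 = 4.989 V, V_2 = 1.846 V, V_3 = 0.144 V
Part 1:
  Read off the nodal solution: V_1 = 4.989 V
Part 2:
  I_R5 = (V_3 - V_4)/R5 = (0.144 - 0)/1100 = 0.0001309 A
  Magnitude: I_R5 = 0.0001309 A
Part 3:
  I_R2 = (V_1 - V_4)/R2 = (4.989 - 0)/18000 = 0.0002772 A
  P_R2 = I_R2² × R2 = (0.0002772)² × 18000 = 0.001383 W
Part 4:
  Power in each resistor, P = (ΔV)²/R:
    P_R1 = (5 - 4.989)²/27 = 0.000004497 W
    P_R2 = (4.989 - 0)²/18000 = 0.001383 W
    P_R3 = (4.989 - 1.846)²/24000 = 0.0004115 W
    P_R4 = (1.846 - 0.144)²/13000 = 0.0002229 W
    P_R5 = (0.144 - 0)²/1100 = 0.00001886 W
  P_total = P_R1 + P_R2 + P_R3 + P_R4 + P_R5 = 0.002041 W

Final answers:
1. V_1 = 4.989 V
2. I_R5 = 0.0001309 A
3. P_R2 = 0.001383 W
4. P_total = 0.002041 W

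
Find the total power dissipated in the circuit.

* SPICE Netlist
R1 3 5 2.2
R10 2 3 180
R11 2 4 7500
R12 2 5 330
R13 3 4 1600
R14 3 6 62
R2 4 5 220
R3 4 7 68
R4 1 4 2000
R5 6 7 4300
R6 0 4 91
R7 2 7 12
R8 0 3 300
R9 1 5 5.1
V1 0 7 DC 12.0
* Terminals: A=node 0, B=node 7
Nodal analysis, taking node 7 as the 0 V reference.
Source V1 fixes V_0 = 12 V.
KCL at each unknown node (sum of currents leaving = 0; resistances in Ω):
  Node 1: (V_1 - V_4)/2000 + (V_1 - V_5)/5.1 = 0
  Node 2: (V_2 - 0)/12 + (V_2 - V_3)/180 + (V_2 - V_4)/7500 + (V_2 - V_5)/330 = 0
  Node 3: (V_3 - V_5)/2.2 + (V_3 - 12)/300 + (V_3 - V_2)/180 + (V_3 - V_4)/1600 + (V_3 - V_6)/62 = 0
  Node 4: (V_4 - V_5)/220 + (V_4 - 0)/68 + (V_4 - V_1)/2000 + (V_4 - 12)/91 + (V_4 - V_2)/7500 + (V_4 - V_3)/1600 = 0
  Node 5: (V_5 - V_3)/2.2 + (V_5 - V_4)/220 + (V_5 - V_1)/5.1 + (V_5 - V_2)/330 = 0
  Node 6: (V_6 - 0)/4300 + (V_6 - V_3)/62 = 0
Collecting terms (coefficients in siemens):
  0.1966·V_1 - 0.0005·V_4 - 0.1961·V_5 = 0
  0.09205·V_2 - 0.005556·V_3 - 0.0001333·V_4 - 0.00303·V_5 = 0
  0.4802·V_3 - 0.005556·V_2 - 0.000625·V_4 - 0.4545·V_5 - 0.01613·V_6 = 0.04
  0.0315·V_4 - 0.0005·V_1 - 0.0001333·V_2 - 0.000625·V_3 - 0.004545·V_5 = 0.1319
  0.6582·V_5 - 0.1961·V_1 - 0.00303·V_2 - 0.4545·V_3 - 0.004545·V_4 = 0
  0.01636·V_6 - 0.01613·V_3 = 0
Solving these 6 simultaneous equations (Gaussian elimination) gives:
  V_1 = 3.983 V, V_2 = 0.3792 V, V_3 = 3.995 V, V_4 = 4.905 V
  V_5 = 3.981 V, V_6 = 3.938 V
Power in each resistor, P = (ΔV)²/R:
  P_R1 = (3.995 - 3.981)²/2.2 = 0.000086 W
  P_R2 = (4.905 - 3.981)²/220 = 0.003882 W
  P_R3 = (4.905 - 0)²/68 = 0.3538 W
  P_R4 = (3.983 - 4.905)²/2000 = 0.0004249 W
  P_R5 = (3.938 - 0)²/4300 = 0.003606 W
  P_R6 = (12 - 4.905)²/91 = 0.5532 W
  P_R7 = (0.3792 - 0)²/12 = 0.01198 W
  P_R8 = (12 - 3.995)²/300 = 0.2136 W
  P_R9 = (3.983 - 3.981)²/5.1 = 0.000001083 W
  P_R10 = (0.3792 - 3.995)²/180 = 0.07262 W
  P_R11 = (0.3792 - 4.905)²/7500 = 0.002731 W
  P_R12 = (0.3792 - 3.981)²/330 = 0.03931 W
  P_R13 = (3.995 - 4.905)²/1600 = 0.000518 W
  P_R14 = (3.995 - 3.938)²/62 = 0.000052 W
P_total = P_R1 + P_R2 + P_R3 + P_R4 + P_R5 + P_R6 + P_R7 + P_R8 + P_R9 + P_R10 + P_R11 + P_R12 + P_R13 + P_R14 = 1.256 W

Final answer: 1.256 W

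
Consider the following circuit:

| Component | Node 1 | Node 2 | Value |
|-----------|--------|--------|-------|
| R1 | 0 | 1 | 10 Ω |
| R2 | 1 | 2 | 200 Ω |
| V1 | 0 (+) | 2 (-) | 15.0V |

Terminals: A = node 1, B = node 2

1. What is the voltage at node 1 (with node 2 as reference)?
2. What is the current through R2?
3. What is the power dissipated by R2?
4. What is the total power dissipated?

Nodal analysis, taking node 2 as the 0 V reference.
Source V1 fixes V_0 = 15 V.
KCL at each unknown node (sum of currents leaving = 0; resistances in Ω):
  Node 1: (V_1 - 15)/10 + (V_1 - 0)/200 = 0
Collecting terms: 0.105 × V_1 = 1.5  =>  V_1 = 14.29 V
Part 1:
  Read off the nodal solution: V_1 = 14.29 V
Part 2:
  I_R2 = (V_1 - V_2)/R2 = (14.29 - 0)/200 = 0.07143 A
  Magnitude: I_R2 = 0.07143 A
Part 3:
  I_R2 = (V_1 - V_2)/R2 = (14.29 - 0)/200 = 0.07143 A
  P_R2 = I_R2² × R2 = (0.07143)² × 200 = 1.02 W
Part 4:
  Power in each resistor, P = (ΔV)²/R:
    P_R1 = (15 - 14.29)²/10 = 0.05102 W
    P_R2 = (14.29 - 0)²/200 = 1.02 W
  P_total = P_R1 + P_R2 = 1.071 W

Final answers:
1. V_1 = 14.29 V
2. I_R2 = 0.07143 A
3. P_R2 = 1.02 W
4. P_total = 1.071 W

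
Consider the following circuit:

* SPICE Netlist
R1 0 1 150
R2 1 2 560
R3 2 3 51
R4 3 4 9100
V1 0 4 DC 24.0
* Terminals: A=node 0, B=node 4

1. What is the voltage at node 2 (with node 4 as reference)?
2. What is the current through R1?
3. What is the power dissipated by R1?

Nodal analysis, taking node 4 as the 0 V reference.
Source V1 fixes V_0 = 24 V.
KCL at each unknown node (sum of currents leaving = 0; resistances in Ω):
  Node 1: (V_1 - 24)/150 + (V_1 - V_2)/560 = 0
  Node 2: (V_2 - V_1)/560 + (V_2 - V_3)/51 = 0
  Node 3: (V_3 - V_2)/51 + (V_3 - 0)/9100 = 0
Collecting terms (coefficients in siemens):
  0.008452·V_1 - 0.001786·V_2 = 0.16
  0.02139·V_2 - 0.001786·V_1 - 0.01961·V_3 = 0
  0.01972·V_3 - 0.01961·V_2 = 0
Solving these 3 simultaneous equations (Gaussian elimination) gives:
  V_1 = 23.63 V, V_2 = 22.27 V, V_3 = 22.15 V
Part 1:
  Read off the nodal solution: V_2 = 22.27 V
Part 2:
  I_R1 = (V_0 - V_1)/R1 = (24 - 23.63)/150 = 0.002434 A
  Magnitude: I_R1 = 0.002434 A
Part 3:
  I_R1 = (V_0 - V_1)/R1 = (24 - 23.63)/150 = 0.002434 A
  P_R1 = I_R1² × R1 = (0.002434)² × 150 = 0.0008885 W

Final answers:
1. V_2 = 22.27 V
2. I_R1 = 0.002434 A
3. P_R1 = 0.0008885 W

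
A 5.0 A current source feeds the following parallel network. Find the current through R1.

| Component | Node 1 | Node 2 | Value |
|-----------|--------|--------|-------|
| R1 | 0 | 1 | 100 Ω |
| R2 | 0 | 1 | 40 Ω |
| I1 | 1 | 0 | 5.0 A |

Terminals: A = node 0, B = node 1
All resistors sit directly between nodes 0 and 1, so they are in parallel and share one voltage V; the full source current 5 A splits among them.
1/R_par = 1/100 + 1/40 = 0.035 S  =>  R_par = 28.57 Ω
V = I × R_par = 5 × 28.57 = 142.9 V
I_R1 = V/R1 = 142.9/100 = 1.429 A

Final answer: 1.429 A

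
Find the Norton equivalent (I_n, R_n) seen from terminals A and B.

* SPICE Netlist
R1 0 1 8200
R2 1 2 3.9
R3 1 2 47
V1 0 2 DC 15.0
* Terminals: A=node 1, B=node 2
Find the Thévenin equivalent first; then I_n = V_th/R_th and R_n = R_th.
Step 1 — V_th is the open-circuit voltage V_A - V_B (nothing connected across the terminals).
Nodal analysis, taking node 2 as the 0 V reference.
Source V1 fixes V_0 = 15 V.
KCL at each unknown node (sum of currents leaving = 0; resistances in Ω):
  Node 1: (V_1 - 15)/8200 + (V_1 - 0)/3.9 + (V_1 - 0)/47 = 0
Collecting terms: 0.2778 × V_1 = 0.001829  =>  V_1 = 0.006585 V
V_th = V_1 - V_2 = 0.006585 - 0 = 0.006585 V
Step 2 — R_th: zero the source — replace V1 by a short circuit (node 2 merges into node 0) — and find the resistance seen between A (node 1) and B (node 0).
Reduce the network between node 1 (A) and node 0 (B) by series/parallel combination:
  Rp1 = R1 ‖ R2 ‖ R3 (parallel, all between nodes 0 and 1) = 1/(1/8200 + 1/3.9 + 1/47) = 3.6 Ω
R_th = 3.6 Ω
I_n = V_th/R_th = 0.006585/3.6 = 0.001829 A, and R_n = R_th = 3.6 Ω

Final answer: I_n = 0.001829 A, R_n = 3.6 Ω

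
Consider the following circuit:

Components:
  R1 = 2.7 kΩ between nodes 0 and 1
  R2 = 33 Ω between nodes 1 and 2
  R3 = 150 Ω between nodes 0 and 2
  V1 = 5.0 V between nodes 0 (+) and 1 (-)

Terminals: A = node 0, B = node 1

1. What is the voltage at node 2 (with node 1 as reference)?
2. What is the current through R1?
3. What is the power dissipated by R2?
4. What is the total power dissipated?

Nodal analysis, taking node 1 as the 0 V reference.
Source V1 fixes V_0 = 5 V.
KCL at each unknown node (sum of currents leaving = 0; resistances in Ω):
  Node 2: (V_2 - 0)/33 + (V_2 - 5)/150 = 0
Collecting terms: 0.03697 × V_2 = 0.03333  =>  V_2 = 0.9016 V
Part 1:
  Read off the nodal solution: V_2 = 0.9016 V
Part 2:
  I_R1 = (V_0 - V_1)/R1 = (5 - 0)/2700 = 0.001852 A
  Magnitude: I_R1 = 0.001852 A
Part 3:
  I_R2 = (V_1 - V_2)/R2 = (0 - 0.9016)/33 = -0.02732 A
  P_R2 = I_R2² × R2 = (-0.02732)² × 33 = 0.02463 W
Part 4:
  Power in each resistor, P = (ΔV)²/R:
    P_R1 = (5 - 0)²/2700 = 0.009259 W
    P_R2 = (0 - 0.9016)²/33 = 0.02463 W
    P_R3 = (5 - 0.9016)²/150 = 0.112 W
  P_total = P_R1 + P_R2 + P_R3 = 0.1459 W

Final answers:
1. V_2 = 0.9016 V
2. I_R1 = 0.001852 A
3. P_R2 = 0.02463 W
4. P_total = 0.1459 W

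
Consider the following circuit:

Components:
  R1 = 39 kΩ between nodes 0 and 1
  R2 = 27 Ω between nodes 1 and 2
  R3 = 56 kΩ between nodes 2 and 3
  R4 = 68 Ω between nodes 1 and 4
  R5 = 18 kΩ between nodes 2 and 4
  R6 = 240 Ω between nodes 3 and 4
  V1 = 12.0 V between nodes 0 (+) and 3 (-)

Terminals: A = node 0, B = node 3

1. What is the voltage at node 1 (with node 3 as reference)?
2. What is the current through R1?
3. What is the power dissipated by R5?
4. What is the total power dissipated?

Nodal analysis, taking node 3 as the 0 V reference.
Source V1 fixes V_0 = 12 V.
KCL at each unknown node (sum of currents leaving = 0; resistances in Ω):
  Node 1: (V_1 - 12)/39000 + (V_1 - V_2)/27 + (V_1 - V_4)/68 = 0
  Node 2: (V_2 - V_1)/27 + (V_2 - 0)/56000 + (V_2 - V_4)/18000 = 0
  Node 4: (V_4 - V_1)/68 + (V_4 - V_2)/18000 + (V_4 - 0)/240 = 0
Collecting terms (coefficients in siemens):
  0.05177·V_1 - 0.03704·V_2 - 0.01471·V_4 = 0.0003077
  0.03711·V_2 - 0.03704·V_1 - 0.00005556·V_4 = 0
  0.01893·V_4 - 0.01471·V_1 - 0.00005556·V_2 = 0
Solving these 3 simultaneous equations (Gaussian elimination) gives:
  V_1 = 0.09344 V, V_2 = 0.09336 V, V_4 = 0.07287 V
Part 1:
  Read off the nodal solution: V_1 = 0.09344 V
Part 2:
  I_R1 = (V_0 - V_1)/R1 = (12 - 0.09344)/39000 = 0.0003053 A
  Magnitude: I_R1 = 0.0003053 A
Part 3:
  I_R5 = (V_2 - V_4)/R5 = (0.09336 - 0.07287)/18000 = 0.000001139 A
  P_R5 = I_R5² × R5 = (0.000001139)² × 18000 = 0.00000002333 W
Part 4:
  Power in each resistor, P = (ΔV)²/R:
    P_R1 = (12 - 0.09344)²/39000 = 0.003635 W
    P_R2 = (0.09344 - 0.09336)²/27 = 0.0000000002126 W
    P_R3 = (0.09336 - 0)²/56000 = 0.0000001557 W
    P_R4 = (0.09344 - 0.07287)²/68 = 0.000006222 W
    P_R5 = (0.09336 - 0.07287)²/18000 = 0.00000002333 W
    P_R6 = (0 - 0.07287)²/240 = 0.00002213 W
  P_total = P_R1 + P_R2 + P_R3 + P_R4 + P_R5 + P_R6 = 0.003664 W

Final answers:
1. V_1 = 0.09344 V
2. I_R1 = 0.0003053 A
3. P_R5 = 2.333e-08 W
4. P_total = 0.003664 W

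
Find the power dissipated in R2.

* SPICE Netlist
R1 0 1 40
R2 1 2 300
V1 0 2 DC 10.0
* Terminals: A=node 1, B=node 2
Nodal analysis, taking node 2 as the 0 V reference.
Source V1 fixes V_0 = 10 V.
KCL at each unknown node (sum of currents leaving = 0; resistances in Ω):
  Node 1: (V_1 - 10)/40 + (V_1 - 0)/300 = 0
Collecting terms: 0.02833 × V_1 = 0.25  =>  V_1 = 8.824 V
I_R2 = (V_1 - V_2)/R2 = (8.824 - 0)/300 = 0.02941 A
P_R2 = I_R2² × R2 = (0.02941)² × 300 = 0.2595 W

Final answer: 0.2595 W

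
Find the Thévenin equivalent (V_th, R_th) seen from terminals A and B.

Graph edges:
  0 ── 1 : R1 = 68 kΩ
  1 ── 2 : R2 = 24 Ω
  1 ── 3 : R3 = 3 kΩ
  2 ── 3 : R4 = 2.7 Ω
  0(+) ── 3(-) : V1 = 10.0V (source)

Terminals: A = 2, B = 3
Step 1 — V_th is the open-circuit voltage V_A - V_B (nothing connected across the terminals).
Nodal analysis, taking node 3 as the 0 V reference.
Source V1 fixes V_0 = 10 V.
KCL at each unknown node (sum of currents leaving = 0; resistances in Ω):
  Node 1: (V_1 - 10)/68000 + (V_1 - V_2)/24 + (V_1 - 0)/3000 = 0
  Node 2: (V_2 - V_1)/24 + (V_2 - 0)/2.7 = 0
Collecting terms (coefficients in siemens):
  0.04201·V_1 - 0.04167·V_2 = 0.0001471
  0.412·V_2 - 0.04167·V_1 = 0
Determinant D = (0.04201)(0.412) - (-0.04167)(-0.04167) = 0.01558
V_1 = [(0.0001471)(0.412) - (-0.04167)(0)]/D = 0.00389 V
V_2 = [(0.04201)(0) - (0.0001471)(-0.04167)]/D = 0.0003934 V
V_th = V_2 - V_3 = 0.0003934 - 0 = 0.0003934 V
Step 2 — R_th: zero the source — replace V1 by a short circuit (node 3 merges into node 0) — and find the resistance seen between A (node 2) and B (node 0).
Reduce the network between node 2 (A) and node 0 (B) by series/parallel combination:
  Rp1 = R1 ‖ R3 (parallel, both between nodes 0 and 1) = 1/(1/68000 + 1/3000) = 2873 Ω
  Rs1 = R2 + Rp1 (series, joined only at node 1) = 24 + 2873 = 2897 Ω
  Rp2 = R4 ‖ Rs1 (parallel, both between nodes 0 and 2) = 1/(1/2.7 + 1/2897) = 2.697 Ω
R_th = 2.697 Ω

Final answer: V_th = 0.0003934 V, R_th = 2.697 Ω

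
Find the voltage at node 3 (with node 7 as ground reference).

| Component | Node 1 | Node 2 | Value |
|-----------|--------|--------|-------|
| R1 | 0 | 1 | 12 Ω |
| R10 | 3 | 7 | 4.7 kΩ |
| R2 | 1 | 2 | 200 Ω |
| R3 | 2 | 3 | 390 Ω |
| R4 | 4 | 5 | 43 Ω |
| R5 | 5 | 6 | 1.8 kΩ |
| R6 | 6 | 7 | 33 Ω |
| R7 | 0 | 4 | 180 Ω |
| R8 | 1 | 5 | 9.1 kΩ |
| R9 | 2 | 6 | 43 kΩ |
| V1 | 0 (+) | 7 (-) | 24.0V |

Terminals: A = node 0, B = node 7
Nodal analysis, taking node 7 as the 0 V reference.
Source V1 fixes V_0 = 24 V.
KCL at each unknown node (sum of currents leaving = 0; resistances in Ω):
  Node 1: (V_1 - 24)/12 + (V_1 - V_2)/200 + (V_1 - V_5)/9100 = 0
  Node 2: (V_2 - V_1)/200 + (V_2 - V_3)/390 + (V_2 - V_6)/43000 = 0
  Node 3: (V_3 - V_2)/390 + (V_3 - 0)/4700 = 0
  Node 4: (V_4 - V_5)/43 + (V_4 - 24)/180 = 0
  Node 5: (V_5 - V_4)/43 + (V_5 - V_6)/1800 + (V_5 - V_1)/9100 = 0
  Node 6: (V_6 - V_5)/1800 + (V_6 - 0)/33 + (V_6 - V_2)/43000 = 0
Collecting terms (coefficients in siemens):
  0.08844·V_1 - 0.005·V_2 - 0.0001099·V_5 = 2
  0.007587·V_2 - 0.005·V_1 - 0.002564·V_3 - 0.00002326·V_6 = 0
  0.002777·V_3 - 0.002564·V_2 = 0
  0.02881·V_4 - 0.02326·V_5 = 0.1333
  0.02392·V_5 - 0.0001099·V_1 - 0.02326·V_4 - 0.0005556·V_6 = 0
  0.03088·V_6 - 0.00002326·V_2 - 0.0005556·V_5 = 0
Solving these 6 simultaneous equations (Gaussian elimination) gives:
  V_1 = 23.94 V, V_2 = 22.93 V, V_3 = 21.17 V, V_4 = 21.94 V
  V_5 = 21.45 V, V_6 = 0.4032 V
The requested potential is V_3 = 21.17 V.

Final answer: V_3 = 21.17 V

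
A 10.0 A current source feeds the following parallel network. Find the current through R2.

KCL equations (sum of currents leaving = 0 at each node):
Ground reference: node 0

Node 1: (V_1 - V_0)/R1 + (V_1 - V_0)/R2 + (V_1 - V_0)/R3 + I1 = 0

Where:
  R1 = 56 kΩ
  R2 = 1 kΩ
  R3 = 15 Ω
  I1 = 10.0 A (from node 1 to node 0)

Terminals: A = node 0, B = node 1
All resistors sit directly between nodes 0 and 1, so they are in parallel and share one voltage V; the full source current 10 A splits among them.
1/R_par = 1/56000 + 1/1000 + 1/15 = 0.06768 S  =>  R_par = 14.77 Ω
V = I × R_par = 10 × 14.77 = 147.7 V
I_R2 = V/R2 = 147.7/1000 = 0.1477 A

Final answer: 0.1477 A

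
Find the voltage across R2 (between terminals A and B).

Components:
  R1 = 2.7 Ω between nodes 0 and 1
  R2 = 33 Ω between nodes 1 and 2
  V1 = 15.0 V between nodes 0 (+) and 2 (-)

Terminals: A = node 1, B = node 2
R1 and R2 are in series across V1 (node 0 → node 1 → node 2), and the output A–B is taken across R2, so this is a voltage divider.
Series current: I = V1/(R1 + R2) = 15/(2.7 + 33) = 15/35.7 = 0.4202 A
V_R2 = I × R2 = V1 × R2/(R1 + R2) = 15 × 33/35.7 = 13.87 V

Final answer: 13.87 V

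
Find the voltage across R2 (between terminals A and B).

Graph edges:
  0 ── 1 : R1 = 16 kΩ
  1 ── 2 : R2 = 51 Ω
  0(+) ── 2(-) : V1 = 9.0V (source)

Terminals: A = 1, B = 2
R1 and R2 are in series across V1 (node 0 → node 1 → node 2), and the output A–B is taken across R2, so this is a voltage divider.
Series current: I = V1/(R1 + R2) = 9/(16000 + 51) = 9/16050 = 0.0005607 A
V_R2 = I × R2 = V1 × R2/(R1 + R2) = 9 × 51/16050 = 0.0286 V

Final answer: 0.0286 V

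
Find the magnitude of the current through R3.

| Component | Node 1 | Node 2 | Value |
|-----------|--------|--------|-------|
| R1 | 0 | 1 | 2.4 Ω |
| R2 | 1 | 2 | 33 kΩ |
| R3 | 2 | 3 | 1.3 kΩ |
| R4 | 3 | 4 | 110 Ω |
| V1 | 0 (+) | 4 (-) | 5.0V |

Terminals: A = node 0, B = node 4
Nodal analysis, taking node 4 as the 0 V reference.
Source V1 fixes V_0 = 5 V.
KCL at each unknown node (sum of currents leaving = 0; resistances in Ω):
  Node 1: (V_1 - 5)/2.4 + (V_1 - V_2)/33000 = 0
  Node 2: (V_2 - V_1)/33000 + (V_2 - V_3)/1300 = 0
  Node 3: (V_3 - V_2)/1300 + (V_3 - 0)/110 = 0
Collecting terms (coefficients in siemens):
  0.4167·V_1 - 0.0000303·V_2 = 2.083
  0.0007995·V_2 - 0.0000303·V_1 - 0.0007692·V_3 = 0
  0.00986·V_3 - 0.0007692·V_2 = 0
Solving these 3 simultaneous equations (Gaussian elimination) gives:
  V_1 = 5 V, V_2 = 0.2049 V, V_3 = 0.01598 V
I_R3 = (V_2 - V_3)/R3 = (0.2049 - 0.01598)/1300 = 0.0001453 A
|I_R3| = 0.0001453 A

Final answer: |I_R3| = 0.0001453 A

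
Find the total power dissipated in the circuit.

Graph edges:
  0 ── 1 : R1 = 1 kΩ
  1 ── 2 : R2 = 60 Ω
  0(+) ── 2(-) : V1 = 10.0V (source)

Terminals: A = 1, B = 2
Nodal analysis, taking node 2 as the 0 V reference.
Source V1 fixes V_0 = 10 V.
KCL at each unknown node (sum of currents leaving = 0; resistances in Ω):
  Node 1: (V_1 - 10)/1000 + (V_1 - 0)/60 = 0
Collecting terms: 0.01767 × V_1 = 0.01  =>  V_1 = 0.566 V
Power in each resistor, P = (ΔV)²/R:
  P_R1 = (10 - 0.566)²/1000 = 0.089 W
  P_R2 = (0.566 - 0)²/60 = 0.00534 W
P_total = P_R1 + P_R2 = 0.09434 W

Final answer: 0.09434 W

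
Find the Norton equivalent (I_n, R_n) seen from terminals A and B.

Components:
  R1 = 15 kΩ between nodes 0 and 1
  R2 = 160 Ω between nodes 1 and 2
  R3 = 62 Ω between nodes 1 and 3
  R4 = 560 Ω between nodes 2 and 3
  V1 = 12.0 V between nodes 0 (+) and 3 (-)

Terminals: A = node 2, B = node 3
Find the Thévenin equivalent first; then I_n = V_th/R_th and R_n = R_th.
Step 1 — V_th is the open-circuit voltage V_A - V_B (nothing connected across the terminals).
Nodal analysis, taking node 3 as the 0 V reference.
Source V1 fixes V_0 = 12 V.
KCL at each unknown node (sum of currents leaving = 0; resistances in Ω):
  Node 1: (V_1 - 12)/15000 + (V_1 - V_2)/160 + (V_1 - 0)/62 = 0
  Node 2: (V_2 - V_1)/160 + (V_2 - 0)/560 = 0
Collecting terms (coefficients in siemens):
  0.02245·V_1 - 0.00625·V_2 = 0.0008
  0.008036·V_2 - 0.00625·V_1 = 0
Determinant D = (0.02245)(0.008036) - (-0.00625)(-0.00625) = 0.0001413
V_1 = [(0.0008)(0.008036) - (-0.00625)(0)]/D = 0.04549 V
V_2 = [(0.02245)(0) - (0.0008)(-0.00625)]/D = 0.03538 V
V_th = V_2 - V_3 = 0.03538 - 0 = 0.03538 V
Step 2 — R_th: zero the source — replace V1 by a short circuit (node 3 merges into node 0) — and find the resistance seen between A (node 2) and B (node 0).
Reduce the network between node 2 (A) and node 0 (B) by series/parallel combination:
  Rp1 = R1 ‖ R3 (parallel, both between nodes 0 and 1) = 1/(1/15000 + 1/62) = 61.74 Ω
  Rs1 = R2 + Rp1 (series, joined only at node 1) = 160 + 61.74 = 221.7 Ω
  Rp2 = R4 ‖ Rs1 (parallel, both between nodes 0 and 2) = 1/(1/560 + 1/221.7) = 158.8 Ω
R_th = 158.8 Ω
I_n = V_th/R_th = 0.03538/158.8 = 0.0002228 A, and R_n = R_th = 158.8 Ω

Final answer: I_n = 0.0002228 A, R_n = 158.8 Ω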